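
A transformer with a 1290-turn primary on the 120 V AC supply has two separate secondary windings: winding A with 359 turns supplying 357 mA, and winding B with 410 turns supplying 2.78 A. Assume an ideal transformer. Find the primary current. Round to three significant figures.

I_p ≈ 0.983 A

V_A = 120 × 359/1290 = 33.395 V; V_B = 120 × 410/1290 = 38.140 V.
P_out = V_A I_A + V_B I_B = 33.395×0.357 + 38.140×2.78 = 11.922 + 106.03 = 117.95 W.
Ideal ⇒ P_in = P_out, so I_p = P_out/V_p = 117.95/120 = 0.983 A.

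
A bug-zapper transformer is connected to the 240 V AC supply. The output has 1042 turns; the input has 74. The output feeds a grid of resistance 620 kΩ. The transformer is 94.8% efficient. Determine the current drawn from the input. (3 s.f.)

I_in ≈ 0.0810 A

V_out = 240 × 1042/74 = 3379.5 V.
I_out = V_out/R = 3379.5/620000 = 0.0054507 A.
P_out = V_out I_out = 3379.5 × 0.0054507 = 18.421 W.
P_in = P_out/η = 18.421/0.948 = 19.431 W.
I_in = P_in/V_in = 19.431/240 = 0.0810 A.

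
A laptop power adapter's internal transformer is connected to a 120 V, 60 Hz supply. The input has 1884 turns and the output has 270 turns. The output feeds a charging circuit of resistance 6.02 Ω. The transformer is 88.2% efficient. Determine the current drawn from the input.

V_out = 120 × 270/1884 = 17.197 V.
I_out = V_out/R = 17.197/6.02 = 2.8567 A.
P_out = V_out I_out = 17.197 × 2.8567 = 49.128 W.
P_in = P_out/η = 49.128/0.882 = 55.701 W.
I_in = P_in/V_in = 55.701/120 = 0.464 A.

I_in ≈ 0.464 A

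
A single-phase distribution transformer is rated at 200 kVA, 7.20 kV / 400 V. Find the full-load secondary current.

I_s ≈ 500 A

I_s = S/V_s = 200000/400 = 500 A.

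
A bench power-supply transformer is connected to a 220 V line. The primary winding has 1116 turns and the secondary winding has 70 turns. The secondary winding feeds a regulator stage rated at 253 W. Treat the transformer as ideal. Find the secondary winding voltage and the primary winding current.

V_s = V_p × N_s/N_p = 220 × 70/1116 = 13.799 V.
I_s = P/V_s = 253/13.799 = 18.334 A.
I_p = I_s × N_s/N_p = 18.334 × 70/1116 = 1.15 A.

V_s ≈ 13.8 V, I_p ≈ 1.15 A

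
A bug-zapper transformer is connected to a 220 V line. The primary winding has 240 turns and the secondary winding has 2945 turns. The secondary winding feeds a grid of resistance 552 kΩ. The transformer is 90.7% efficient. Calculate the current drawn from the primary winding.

V_s = 220 × 2945/240 = 2699.6 V.
I_s = V_s/R = 2699.6/552000 = 0.0048905 A.
P_out = V_s I_s = 2699.6 × 0.0048905 = 13.202 W.
P_in = P_out/η = 13.202/0.907 = 14.556 W.
I_p = P_in/V_p = 14.556/220 = 0.0662 A.

I_p ≈ 0.0662 A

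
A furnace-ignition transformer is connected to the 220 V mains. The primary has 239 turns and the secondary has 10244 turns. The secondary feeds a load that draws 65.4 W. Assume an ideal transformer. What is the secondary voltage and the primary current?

V_s ≈ 9430 V, I_p ≈ 0.297 A

V_s = V_p × N_s/N_p = 220 × 10244/239 = 9429.6 V.
I_s = P/V_s = 65.4/9429.6 = 0.0069356 A.
I_p = I_s × N_s/N_p = 0.0069356 × 10244/239 = 0.297 A.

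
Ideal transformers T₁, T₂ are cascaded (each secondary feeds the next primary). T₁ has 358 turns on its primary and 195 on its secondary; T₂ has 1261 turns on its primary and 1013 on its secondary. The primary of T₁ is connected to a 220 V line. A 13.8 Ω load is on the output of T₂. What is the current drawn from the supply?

I_supply ≈ 3.05 A

After T₁: V = 220.00 × 195/358 = 119.83 V.
After T₂: V = 119.83 × 1013/1261 = 96.265 V.
I_load = 96.265/13.8 = 6.9757 A, so P_out = 96.265 × 6.9757 = 671.52 W.
All ideal ⇒ P_in = P_out, so I_supply = 671.52/220 = 3.05 A.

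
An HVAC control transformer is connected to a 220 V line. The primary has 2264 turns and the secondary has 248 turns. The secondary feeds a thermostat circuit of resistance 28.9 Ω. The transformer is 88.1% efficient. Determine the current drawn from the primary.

V_s = 220 × 248/2264 = 24.099 V.
I_s = V_s/R = 24.099/28.9 = 0.83387 A.
P_out = V_s I_s = 24.099 × 0.83387 = 20.095 W.
P_in = P_out/η = 20.095/0.881 = 22.810 W.
I_p = P_in/V_p = 22.810/220 = 0.104 A.

I_p ≈ 0.104 A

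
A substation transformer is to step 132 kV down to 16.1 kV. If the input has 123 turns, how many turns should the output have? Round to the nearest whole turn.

N_out/N_in = V_out/V_in, so N_out = 123 × 16100/132000 = 15.0 ≈ 15 turns.

N_out = 15 turns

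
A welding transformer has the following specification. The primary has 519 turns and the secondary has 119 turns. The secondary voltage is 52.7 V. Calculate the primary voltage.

V_p/V_s = N_p/N_s, so V_p = 52.7 × 519/119 = 230 V.

V_p ≈ 230 V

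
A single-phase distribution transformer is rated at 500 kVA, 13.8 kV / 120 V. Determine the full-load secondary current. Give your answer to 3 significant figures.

I_s ≈ 4170 A

I_s = S/V_s = 500000/120 = 4170 A.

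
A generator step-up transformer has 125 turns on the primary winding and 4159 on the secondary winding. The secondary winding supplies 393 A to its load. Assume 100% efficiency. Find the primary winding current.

For an ideal transformer I_p/I_s = N_s/N_p, so I_p = 393 × 4159/125 = 13100 A.

I_p ≈ 13100 A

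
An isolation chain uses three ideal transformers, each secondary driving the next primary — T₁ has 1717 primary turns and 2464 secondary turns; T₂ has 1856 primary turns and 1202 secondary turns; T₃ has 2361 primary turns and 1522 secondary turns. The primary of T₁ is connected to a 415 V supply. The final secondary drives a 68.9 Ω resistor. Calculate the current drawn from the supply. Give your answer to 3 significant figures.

I_supply ≈ 2.16 A

After T₁: V = 415.00 × 2464/1717 = 595.55 V.
After T₂: V = 595.55 × 1202/1856 = 385.70 V.
After T₃: V = 385.70 × 1522/2361 = 248.64 V.
I_load = 248.64/68.9 = 3.6086 A, so P_out = 248.64 × 3.6086 = 897.24 W.
All ideal ⇒ P_in = P_out, so I_supply = 897.24/415 = 2.16 A.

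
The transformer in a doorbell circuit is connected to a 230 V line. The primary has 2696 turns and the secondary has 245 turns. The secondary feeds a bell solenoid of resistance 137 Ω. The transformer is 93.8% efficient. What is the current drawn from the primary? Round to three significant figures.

I_p ≈ 0.0148 A

V_s = 230 × 245/2696 = 20.901 V.
I_s = V_s/R = 20.901/137 = 0.15256 A.
P_out = V_s I_s = 20.901 × 0.15256 = 3.1888 W.
P_in = P_out/η = 3.1888/0.938 = 3.3996 W.
I_p = P_in/V_p = 3.3996/230 = 0.0148 A.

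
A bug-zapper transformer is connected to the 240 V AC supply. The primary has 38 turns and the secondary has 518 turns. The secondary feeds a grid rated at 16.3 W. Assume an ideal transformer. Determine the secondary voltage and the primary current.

V_s ≈ 3270 V, I_p ≈ 0.0679 A

V_s = V_p × N_s/N_p = 240 × 518/38 = 3271.6 V.
I_s = P/V_s = 16.3/3271.6 = 0.0049823 A.
I_p = I_s × N_s/N_p = 0.0049823 × 518/38 = 0.0679 A.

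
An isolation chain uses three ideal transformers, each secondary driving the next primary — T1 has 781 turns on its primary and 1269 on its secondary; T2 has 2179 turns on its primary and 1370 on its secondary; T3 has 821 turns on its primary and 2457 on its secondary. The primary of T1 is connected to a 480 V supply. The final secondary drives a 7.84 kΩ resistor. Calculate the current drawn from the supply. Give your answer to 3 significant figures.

After T1: V = 480.00 × 1269/781 = 779.92 V.
After T2: V = 779.92 × 1370/2179 = 490.36 V.
After T3: V = 490.36 × 2457/821 = 1467.5 V.
I_load = 1467.5/7840 = 0.18718 A, so P_out = 1467.5 × 0.18718 = 274.69 W.
All ideal ⇒ P_in = P_out, so I_supply = 274.69/480 = 0.572 A.

I_supply ≈ 0.572 A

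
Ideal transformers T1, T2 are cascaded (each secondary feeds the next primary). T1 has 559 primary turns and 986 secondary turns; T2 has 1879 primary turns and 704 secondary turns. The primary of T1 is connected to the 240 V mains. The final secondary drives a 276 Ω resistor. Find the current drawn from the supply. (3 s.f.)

Secondary of T1: V = 240.00 × 986/559 = 423.33 V.
Secondary of T2: V = 423.33 × 704/1879 = 158.61 V.
I_load = 158.61/276 = 0.57466 A, so P_out = 158.61 × 0.57466 = 91.146 W.
All ideal ⇒ P_in = P_out, so I_supply = 91.146/240 = 0.380 A.

I_supply ≈ 0.380 A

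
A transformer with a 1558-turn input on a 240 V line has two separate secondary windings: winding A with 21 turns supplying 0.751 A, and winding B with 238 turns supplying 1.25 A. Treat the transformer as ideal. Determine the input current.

V_A = 240 × 21/1558 = 3.2349 V; V_B = 240 × 238/1558 = 36.662 V.
P_out = V_A I_A + V_B I_B = 3.2349×0.751 + 36.662×1.25 = 2.4294 + 45.828 = 48.257 W.
Ideal ⇒ P_in = P_out, so I_in = P_out/V_in = 48.257/240 = 0.201 A.

I_in ≈ 0.201 A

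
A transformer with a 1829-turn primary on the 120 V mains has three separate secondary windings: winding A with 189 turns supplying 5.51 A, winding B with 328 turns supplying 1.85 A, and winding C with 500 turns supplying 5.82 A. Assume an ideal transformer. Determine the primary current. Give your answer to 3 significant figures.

V_A = 120 × 189/1829 = 12.400 V; V_B = 120 × 328/1829 = 21.520 V; V_C = 120 × 500/1829 = 32.805 V.
P_out = V_A I_A + V_B I_B + V_C I_C = 12.400×5.51 + 21.520×1.85 + 32.805×5.82 = 68.325 + 39.812 + 190.92 = 299.06 W.
Ideal ⇒ P_in = P_out, so I_p = P_out/V_p = 299.06/120 = 2.49 A.

I_p ≈ 2.49 A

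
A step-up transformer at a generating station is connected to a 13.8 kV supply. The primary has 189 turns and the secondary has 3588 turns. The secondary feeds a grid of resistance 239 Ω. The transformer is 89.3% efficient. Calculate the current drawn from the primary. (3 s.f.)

V_s = 13800 × 3588/189 = 261980 V.
I_s = V_s/R = 261980/239 = 1096.2 A.
P_out = V_s I_s = 261980 × 1096.2 = 2.8717×10^8 W.
P_in = P_out/η = 2.8717×10^8/0.893 = 3.2158×10^8 W.
I_p = P_in/V_p = 3.2158×10^8/13800 = 23300 A.

I_p ≈ 23300 A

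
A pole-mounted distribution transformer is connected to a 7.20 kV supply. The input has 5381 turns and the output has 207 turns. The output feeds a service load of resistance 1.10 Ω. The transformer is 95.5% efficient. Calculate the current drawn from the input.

I_in ≈ 10.1 A

V_out = 7200 × 207/5381 = 276.97 V.
I_out = V_out/R = 276.97/1.10 = 251.80 A.
P_out = V_out I_out = 276.97 × 251.80 = 69741 W.
P_in = P_out/η = 69741/0.955 = 73027 W.
I_in = P_in/V_in = 73027/7200 = 10.1 A.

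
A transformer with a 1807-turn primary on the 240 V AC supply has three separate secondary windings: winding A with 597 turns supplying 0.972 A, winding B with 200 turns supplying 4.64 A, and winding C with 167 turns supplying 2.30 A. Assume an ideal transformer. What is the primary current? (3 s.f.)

I_p ≈ 1.05 A

V_A = 240 × 597/1807 = 79.292 V; V_B = 240 × 200/1807 = 26.563 V; V_C = 240 × 167/1807 = 22.180 V.
P_out = V_A I_A + V_B I_B + V_C I_C = 79.292×0.972 + 26.563×4.64 + 22.180×2.30 = 77.071 + 123.25 + 51.015 = 251.34 W.
Ideal ⇒ P_in = P_out, so I_p = P_out/V_p = 251.34/240 = 1.05 A.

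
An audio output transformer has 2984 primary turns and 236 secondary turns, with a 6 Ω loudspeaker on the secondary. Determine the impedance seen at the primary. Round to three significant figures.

Z_p = (N_p/N_s)² × Z_s = (2984/236)² × 6 = 959 Ω.

Z_p ≈ 959 Ω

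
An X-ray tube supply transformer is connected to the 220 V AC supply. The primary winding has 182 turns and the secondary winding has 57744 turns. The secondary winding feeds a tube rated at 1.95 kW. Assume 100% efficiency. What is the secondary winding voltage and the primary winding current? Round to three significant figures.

V_s = V_p × N_s/N_p = 220 × 57744/182 = 69800 V.
I_s = P/V_s = 1950/69800 = 0.027937 A.
I_p = I_s × N_s/N_p = 0.027937 × 57744/182 = 8.86 A.

V_s ≈ 69800 V, I_p ≈ 8.86 A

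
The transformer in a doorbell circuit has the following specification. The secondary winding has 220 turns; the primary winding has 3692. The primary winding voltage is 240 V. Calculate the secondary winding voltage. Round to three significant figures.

V_s ≈ 14.3 V

V_s/V_p = N_s/N_p, so V_s = 240 × 220/3692 = 14.3 V.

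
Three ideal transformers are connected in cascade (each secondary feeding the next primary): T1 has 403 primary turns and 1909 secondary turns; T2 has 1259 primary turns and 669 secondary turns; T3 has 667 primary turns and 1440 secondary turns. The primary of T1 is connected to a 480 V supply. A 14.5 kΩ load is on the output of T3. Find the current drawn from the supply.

I_supply ≈ 0.978 A

Secondary of T1: V = 480.00 × 1909/403 = 2273.7 V.
Secondary of T2: V = 2273.7 × 669/1259 = 1208.2 V.
Secondary of T3: V = 1208.2 × 1440/667 = 2608.4 V.
I_load = 2608.4/14500 = 0.17989 A, so P_out = 2608.4 × 0.17989 = 469.23 W.
All ideal ⇒ P_in = P_out, so I_supply = 469.23/480 = 0.978 A.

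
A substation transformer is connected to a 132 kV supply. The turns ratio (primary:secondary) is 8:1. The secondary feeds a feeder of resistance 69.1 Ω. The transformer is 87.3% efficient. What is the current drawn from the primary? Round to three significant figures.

V_s = 132000 × 1/8 = 16500 V.
I_s = V_s/R = 16500/69.1 = 238.78 A.
P_out = V_s I_s = 16500 × 238.78 = 3.9399×10^6 W.
P_in = P_out/η = 3.9399×10^6/0.873 = 4.5131×10^6 W.
I_p = P_in/V_p = 4.5131×10^6/132000 = 34.2 A.

I_p ≈ 34.2 A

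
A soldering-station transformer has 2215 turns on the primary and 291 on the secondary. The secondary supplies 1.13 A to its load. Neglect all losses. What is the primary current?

I_p ≈ 0.148 A

For an ideal transformer I_p/I_s = N_s/N_p, so I_p = 1.13 × 291/2215 = 0.148 A.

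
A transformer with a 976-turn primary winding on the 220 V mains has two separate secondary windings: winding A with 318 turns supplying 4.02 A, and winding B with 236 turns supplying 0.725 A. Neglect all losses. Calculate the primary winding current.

I_p ≈ 1.49 A

V_A = 220 × 318/976 = 71.680 V; V_B = 220 × 236/976 = 53.197 V.
P_out = V_A I_A + V_B I_B = 71.680×4.02 + 53.197×0.725 = 288.15 + 38.568 = 326.72 W.
Ideal ⇒ P_in = P_out, so I_p = P_out/V_p = 326.72/220 = 1.49 A.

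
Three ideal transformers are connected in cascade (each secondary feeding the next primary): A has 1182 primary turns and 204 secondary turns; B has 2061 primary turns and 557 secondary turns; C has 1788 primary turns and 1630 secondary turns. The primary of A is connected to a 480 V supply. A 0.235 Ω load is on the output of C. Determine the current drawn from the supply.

Secondary of A: V = 480.00 × 204/1182 = 82.843 V.
Secondary of B: V = 82.843 × 557/2061 = 22.389 V.
Secondary of C: V = 22.389 × 1630/1788 = 20.410 V.
I_load = 20.410/0.235 = 86.853 A, so P_out = 20.410 × 86.853 = 1772.7 W.
All ideal ⇒ P_in = P_out, so I_supply = 1772.7/480 = 3.69 A.

I_supply ≈ 3.69 A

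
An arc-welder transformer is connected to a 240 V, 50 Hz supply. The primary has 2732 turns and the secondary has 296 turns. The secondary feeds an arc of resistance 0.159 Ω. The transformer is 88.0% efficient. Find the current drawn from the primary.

I_p ≈ 20.1 A

V_s = 240 × 296/2732 = 26.003 V.
I_s = V_s/R = 26.003/0.159 = 163.54 A.
P_out = V_s I_s = 26.003 × 163.54 = 4252.5 W.
P_in = P_out/η = 4252.5/0.880 = 4832.4 W.
I_p = P_in/V_p = 4832.4/240 = 20.1 A.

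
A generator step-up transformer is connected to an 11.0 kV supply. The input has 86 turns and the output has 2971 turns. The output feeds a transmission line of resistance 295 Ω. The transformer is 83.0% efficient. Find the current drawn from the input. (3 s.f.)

I_in ≈ 53600 A

V_out = 11000 × 2971/86 = 380010 V.
I_out = V_out/R = 380010/295 = 1288.2 A.
P_out = V_out I_out = 380010 × 1288.2 = 4.8952×10^8 W.
P_in = P_out/η = 4.8952×10^8/0.830 = 5.8978×10^8 W.
I_in = P_in/V_in = 5.8978×10^8/11000 = 53600 A.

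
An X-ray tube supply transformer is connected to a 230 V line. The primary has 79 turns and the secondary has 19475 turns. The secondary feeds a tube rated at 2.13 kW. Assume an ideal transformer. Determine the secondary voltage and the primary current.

V_s ≈ 56700 V, I_p ≈ 9.26 A

V_s = V_p × N_s/N_p = 230 × 19475/79 = 56699 V.
I_s = P/V_s = 2130/56699 = 0.037567 A.
I_p = I_s × N_s/N_p = 0.037567 × 19475/79 = 9.26 A.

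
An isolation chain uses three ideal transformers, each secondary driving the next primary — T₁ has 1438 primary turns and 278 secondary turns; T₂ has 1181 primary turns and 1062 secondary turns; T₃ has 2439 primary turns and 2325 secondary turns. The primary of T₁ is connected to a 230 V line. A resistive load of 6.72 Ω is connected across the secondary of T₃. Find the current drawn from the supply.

After T₁: V = 230.00 × 278/1438 = 44.465 V.
After T₂: V = 44.465 × 1062/1181 = 39.984 V.
After T₃: V = 39.984 × 2325/2439 = 38.115 V.
I_load = 38.115/6.72 = 5.6719 A, so P_out = 38.115 × 5.6719 = 216.19 W.
All ideal ⇒ P_in = P_out, so I_supply = 216.19/230 = 0.940 A.

I_supply ≈ 0.940 A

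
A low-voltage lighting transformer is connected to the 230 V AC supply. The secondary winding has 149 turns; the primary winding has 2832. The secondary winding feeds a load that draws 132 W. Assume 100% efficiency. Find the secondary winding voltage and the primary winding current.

V_s ≈ 12.1 V, I_p ≈ 0.574 A

V_s = V_p × N_s/N_p = 230 × 149/2832 = 12.101 V.
I_s = P/V_s = 132/12.101 = 10.908 A.
I_p = I_s × N_s/N_p = 10.908 × 149/2832 = 0.574 A.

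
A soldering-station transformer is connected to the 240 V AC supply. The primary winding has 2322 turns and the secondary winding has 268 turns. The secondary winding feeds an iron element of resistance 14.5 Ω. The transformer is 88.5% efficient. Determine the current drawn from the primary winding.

V_s = 240 × 268/2322 = 27.700 V.
I_s = V_s/R = 27.700/14.5 = 1.9104 A.
P_out = V_s I_s = 27.700 × 1.9104 = 52.918 W.
P_in = P_out/η = 52.918/0.885 = 59.794 W.
I_p = P_in/V_p = 59.794/240 = 0.249 A.

I_p ≈ 0.249 A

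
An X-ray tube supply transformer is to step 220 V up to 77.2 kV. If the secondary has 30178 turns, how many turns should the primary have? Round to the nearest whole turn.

N_p/N_s = V_p/V_s, so N_p = 30178 × 220/77200 = 86.0 ≈ 86 turns.

N_p = 86 turns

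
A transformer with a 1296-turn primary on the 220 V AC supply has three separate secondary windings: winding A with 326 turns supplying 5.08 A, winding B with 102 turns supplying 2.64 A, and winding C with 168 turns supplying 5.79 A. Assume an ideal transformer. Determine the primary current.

V_A = 220 × 326/1296 = 55.340 V; V_B = 220 × 102/1296 = 17.315 V; V_C = 220 × 168/1296 = 28.519 V.
P_out = V_A I_A + V_B I_B + V_C I_C = 55.340×5.08 + 17.315×2.64 + 28.519×5.79 = 281.12 + 45.711 + 165.12 = 491.96 W.
Ideal ⇒ P_in = P_out, so I_p = P_out/V_p = 491.96/220 = 2.24 A.

I_p ≈ 2.24 A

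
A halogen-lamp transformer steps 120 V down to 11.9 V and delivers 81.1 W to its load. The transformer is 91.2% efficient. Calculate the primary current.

I_p ≈ 0.741 A

P_in = P_out/η = 81.1/0.912 = 88.925 W.
I_p = P_in/V_p = 88.925/120 = 0.741 A.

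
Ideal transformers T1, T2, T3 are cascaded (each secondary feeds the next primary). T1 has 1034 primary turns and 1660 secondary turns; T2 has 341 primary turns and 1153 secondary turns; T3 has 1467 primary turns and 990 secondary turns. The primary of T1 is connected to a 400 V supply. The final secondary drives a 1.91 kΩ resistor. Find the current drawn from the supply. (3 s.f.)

I_supply ≈ 2.81 A

After T1: V = 400.00 × 1660/1034 = 642.17 V.
After T2: V = 642.17 × 1153/341 = 2171.3 V.
After T3: V = 2171.3 × 990/1467 = 1465.3 V.
I_load = 1465.3/1910 = 0.76717 A, so P_out = 1465.3 × 0.76717 = 1124.1 W.
All ideal ⇒ P_in = P_out, so I_supply = 1124.1/400 = 2.81 A.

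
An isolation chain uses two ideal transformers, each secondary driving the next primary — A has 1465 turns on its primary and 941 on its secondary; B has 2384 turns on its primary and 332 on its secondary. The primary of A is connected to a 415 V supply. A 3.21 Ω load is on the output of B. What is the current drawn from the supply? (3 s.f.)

I_supply ≈ 1.03 A

Secondary of A: V = 415.00 × 941/1465 = 266.56 V.
Secondary of B: V = 266.56 × 332/2384 = 37.122 V.
I_load = 37.122/3.21 = 11.565 A, so P_out = 37.122 × 11.565 = 429.30 W.
All ideal ⇒ P_in = P_out, so I_supply = 429.30/415 = 1.03 A.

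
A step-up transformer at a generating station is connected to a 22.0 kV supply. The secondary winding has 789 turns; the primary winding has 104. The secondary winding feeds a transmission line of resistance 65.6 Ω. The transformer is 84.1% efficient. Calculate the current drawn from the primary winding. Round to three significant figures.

I_p ≈ 23000 A

V_s = 22000 × 789/104 = 166900 V.
I_s = V_s/R = 166900/65.6 = 2544.3 A.
P_out = V_s I_s = 166900 × 2544.3 = 4.2465×10^8 W.
P_in = P_out/η = 4.2465×10^8/0.841 = 5.0493×10^8 W.
I_p = P_in/V_p = 5.0493×10^8/22000 = 23000 A.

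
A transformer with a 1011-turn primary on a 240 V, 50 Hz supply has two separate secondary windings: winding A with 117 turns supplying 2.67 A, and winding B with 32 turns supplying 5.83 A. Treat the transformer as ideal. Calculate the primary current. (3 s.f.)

I_p ≈ 0.494 A

V_A = 240 × 117/1011 = 27.774 V; V_B = 240 × 32/1011 = 7.5964 V.
P_out = V_A I_A + V_B I_B = 27.774×2.67 + 7.5964×5.83 = 74.158 + 44.287 = 118.45 W.
Ideal ⇒ P_in = P_out, so I_p = P_out/V_p = 118.45/240 = 0.494 A.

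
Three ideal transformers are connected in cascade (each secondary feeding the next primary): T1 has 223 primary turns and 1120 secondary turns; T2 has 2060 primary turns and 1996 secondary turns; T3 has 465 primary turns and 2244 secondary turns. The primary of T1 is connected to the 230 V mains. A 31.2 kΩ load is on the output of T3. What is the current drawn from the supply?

I_supply ≈ 4.07 A

After T1: V = 230.00 × 1120/223 = 1155.2 V.
After T2: V = 1155.2 × 1996/2060 = 1119.3 V.
After T3: V = 1119.3 × 2244/465 = 5401.4 V.
I_load = 5401.4/31200 = 0.17312 A, so P_out = 5401.4 × 0.17312 = 935.09 W.
All ideal ⇒ P_in = P_out, so I_supply = 935.09/230 = 4.07 A.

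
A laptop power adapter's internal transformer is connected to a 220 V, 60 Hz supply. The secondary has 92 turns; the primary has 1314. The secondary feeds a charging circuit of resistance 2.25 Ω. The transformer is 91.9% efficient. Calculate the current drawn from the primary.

I_p ≈ 0.522 A

V_s = 220 × 92/1314 = 15.403 V.
I_s = V_s/R = 15.403/2.25 = 6.8459 A.
P_out = V_s I_s = 15.403 × 6.8459 = 105.45 W.
P_in = P_out/η = 105.45/0.919 = 114.74 W.
I_p = P_in/V_p = 114.74/220 = 0.522 A.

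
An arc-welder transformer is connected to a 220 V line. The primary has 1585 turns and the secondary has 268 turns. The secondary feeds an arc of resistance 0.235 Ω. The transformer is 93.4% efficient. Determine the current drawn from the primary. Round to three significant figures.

I_p ≈ 28.7 A

V_s = 220 × 268/1585 = 37.199 V.
I_s = V_s/R = 37.199/0.235 = 158.29 A.
P_out = V_s I_s = 37.199 × 158.29 = 5888.3 W.
P_in = P_out/η = 5888.3/0.934 = 6304.4 W.
I_p = P_in/V_p = 6304.4/220 = 28.7 A.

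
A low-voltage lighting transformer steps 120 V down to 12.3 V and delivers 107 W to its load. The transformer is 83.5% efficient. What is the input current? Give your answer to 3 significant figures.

I_in ≈ 1.07 A

P_in = P_out/η = 107/0.835 = 128.14 W.
I_in = P_in/V_in = 128.14/120 = 1.07 A.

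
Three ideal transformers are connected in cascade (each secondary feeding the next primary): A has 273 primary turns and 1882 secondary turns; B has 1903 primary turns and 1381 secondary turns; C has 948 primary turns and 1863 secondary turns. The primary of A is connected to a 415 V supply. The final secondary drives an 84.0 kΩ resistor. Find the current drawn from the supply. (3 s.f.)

I_supply ≈ 0.478 A

Secondary of A: V = 415.00 × 1882/273 = 2860.9 V.
Secondary of B: V = 2860.9 × 1381/1903 = 2076.2 V.
Secondary of C: V = 2076.2 × 1863/948 = 4080.0 V.
I_load = 4080.0/84000 = 0.048572 A, so P_out = 4080.0 × 0.048572 = 198.18 W.
All ideal ⇒ P_in = P_out, so I_supply = 198.18/415 = 0.478 A.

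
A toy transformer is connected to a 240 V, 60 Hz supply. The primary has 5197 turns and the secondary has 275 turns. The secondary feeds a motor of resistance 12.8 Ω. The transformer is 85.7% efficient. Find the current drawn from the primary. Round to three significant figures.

V_s = 240 × 275/5197 = 12.700 V.
I_s = V_s/R = 12.700/12.8 = 0.99216 A.
P_out = V_s I_s = 12.700 × 0.99216 = 12.600 W.
P_in = P_out/η = 12.600/0.857 = 14.703 W.
I_p = P_in/V_p = 14.703/240 = 0.0613 A.

I_p ≈ 0.0613 A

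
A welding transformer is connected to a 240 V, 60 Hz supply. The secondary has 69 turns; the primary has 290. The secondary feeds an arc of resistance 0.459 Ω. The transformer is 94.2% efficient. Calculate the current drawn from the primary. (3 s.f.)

V_s = 240 × 69/290 = 57.103 V.
I_s = V_s/R = 57.103/0.459 = 124.41 A.
P_out = V_s I_s = 57.103 × 124.41 = 7104.1 W.
P_in = P_out/η = 7104.1/0.942 = 7541.6 W.
I_p = P_in/V_p = 7541.6/240 = 31.4 A.

I_p ≈ 31.4 A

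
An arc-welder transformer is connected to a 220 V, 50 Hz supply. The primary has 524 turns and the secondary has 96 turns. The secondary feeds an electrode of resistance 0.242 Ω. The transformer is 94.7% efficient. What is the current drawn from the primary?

V_s = 220 × 96/524 = 40.305 V.
I_s = V_s/R = 40.305/0.242 = 166.55 A.
P_out = V_s I_s = 40.305 × 166.55 = 6712.9 W.
P_in = P_out/η = 6712.9/0.947 = 7088.6 W.
I_p = P_in/V_p = 7088.6/220 = 32.2 A.

I_p ≈ 32.2 A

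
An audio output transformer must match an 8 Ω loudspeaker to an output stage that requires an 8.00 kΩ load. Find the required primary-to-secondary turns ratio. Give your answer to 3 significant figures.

Z_p/Z_s = (N_p/N_s)², so N_p/N_s = √(8000/8) = √1000 = 31.6.

N_p/N_s ≈ 31.6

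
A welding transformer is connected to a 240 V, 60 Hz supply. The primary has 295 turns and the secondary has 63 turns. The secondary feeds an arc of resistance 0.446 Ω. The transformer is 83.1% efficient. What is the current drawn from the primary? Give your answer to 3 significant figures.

I_p ≈ 29.5 A

V_s = 240 × 63/295 = 51.254 V.
I_s = V_s/R = 51.254/0.446 = 114.92 A.
P_out = V_s I_s = 51.254 × 114.92 = 5890.1 W.
P_in = P_out/η = 5890.1/0.831 = 7088.0 W.
I_p = P_in/V_p = 7088.0/240 = 29.5 A.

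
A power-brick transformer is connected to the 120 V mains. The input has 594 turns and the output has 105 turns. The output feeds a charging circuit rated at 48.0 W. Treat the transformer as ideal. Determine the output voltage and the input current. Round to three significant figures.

V_out ≈ 21.2 V, I_in ≈ 0.400 A

V_out = V_in × N_out/N_in = 120 × 105/594 = 21.212 V.
I_out = P/V_out = 48.0/21.212 = 2.2629 A.
I_in = I_out × N_out/N_in = 2.2629 × 105/594 = 0.400 A.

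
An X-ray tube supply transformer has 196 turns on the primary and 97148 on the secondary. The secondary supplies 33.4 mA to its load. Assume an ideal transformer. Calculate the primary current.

For an ideal transformer I_p/I_s = N_s/N_p, so I_p = 0.0334 × 97148/196 = 16.6 A.

I_p ≈ 16.6 A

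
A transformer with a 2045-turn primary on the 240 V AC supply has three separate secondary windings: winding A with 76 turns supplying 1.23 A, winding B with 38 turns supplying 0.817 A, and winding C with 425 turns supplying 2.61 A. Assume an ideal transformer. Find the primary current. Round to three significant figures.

V_A = 240 × 76/2045 = 8.9193 V; V_B = 240 × 38/2045 = 4.4597 V; V_C = 240 × 425/2045 = 49.878 V.
P_out = V_A I_A + V_B I_B + V_C I_C = 8.9193×1.23 + 4.4597×0.817 + 49.878×2.61 = 10.971 + 3.6435 + 130.18 = 144.80 W.
Ideal ⇒ P_in = P_out, so I_p = P_out/V_p = 144.80/240 = 0.603 A.

I_p ≈ 0.603 A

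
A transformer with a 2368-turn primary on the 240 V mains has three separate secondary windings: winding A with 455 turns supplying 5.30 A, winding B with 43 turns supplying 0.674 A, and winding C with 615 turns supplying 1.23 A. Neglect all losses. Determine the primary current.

I_p ≈ 1.35 A

V_A = 240 × 455/2368 = 46.115 V; V_B = 240 × 43/2368 = 4.3581 V; V_C = 240 × 615/2368 = 62.331 V.
P_out = V_A I_A + V_B I_B + V_C I_C = 46.115×5.30 + 4.3581×0.674 + 62.331×1.23 = 244.41 + 2.9374 + 76.667 = 324.01 W.
Ideal ⇒ P_in = P_out, so I_p = P_out/V_p = 324.01/240 = 1.35 A.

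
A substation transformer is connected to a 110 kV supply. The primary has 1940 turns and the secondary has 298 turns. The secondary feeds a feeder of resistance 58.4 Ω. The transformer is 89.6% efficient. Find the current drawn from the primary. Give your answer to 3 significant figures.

V_s = 110000 × 298/1940 = 16897 V.
I_s = V_s/R = 16897/58.4 = 289.33 A.
P_out = V_s I_s = 16897 × 289.33 = 4.8888×10^6 W.
P_in = P_out/η = 4.8888×10^6/0.896 = 5.4562×10^6 W.
I_p = P_in/V_p = 5.4562×10^6/110000 = 49.6 A.

I_p ≈ 49.6 A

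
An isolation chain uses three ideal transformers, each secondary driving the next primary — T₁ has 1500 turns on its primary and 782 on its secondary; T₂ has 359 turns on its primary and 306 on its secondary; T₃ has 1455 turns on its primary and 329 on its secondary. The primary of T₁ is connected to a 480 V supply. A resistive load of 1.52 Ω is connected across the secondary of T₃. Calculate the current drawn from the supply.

After T₁: V = 480.00 × 782/1500 = 250.24 V.
After T₂: V = 250.24 × 306/359 = 213.30 V.
After T₃: V = 213.30 × 329/1455 = 48.230 V.
I_load = 48.230/1.52 = 31.730 A, so P_out = 48.230 × 31.730 = 1530.3 W.
All ideal ⇒ P_in = P_out, so I_supply = 1530.3/480 = 3.19 A.

I_supply ≈ 3.19 A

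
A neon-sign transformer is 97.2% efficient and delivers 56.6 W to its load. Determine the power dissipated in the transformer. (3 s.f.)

P_loss ≈ 1.63 W

P_in = P_out/η = 56.6/0.972 = 58.2305 W.
P_loss = P_in − P_out = 58.2305 − 56.6 = 1.63 W.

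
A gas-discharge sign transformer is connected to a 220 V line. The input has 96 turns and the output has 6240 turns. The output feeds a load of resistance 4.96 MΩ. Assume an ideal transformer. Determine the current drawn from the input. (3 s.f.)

I_in ≈ 0.187 A

V_out = V_in × N_out/N_in = 220 × 6240/96 = 14300 V.
I_out = V_out/R = 14300/(4.96×10^6) = 0.0028831 A.
For an ideal transformer I_in N_in = I_out N_out, so I_in = 0.0028831 × 6240/96 = 0.187 A.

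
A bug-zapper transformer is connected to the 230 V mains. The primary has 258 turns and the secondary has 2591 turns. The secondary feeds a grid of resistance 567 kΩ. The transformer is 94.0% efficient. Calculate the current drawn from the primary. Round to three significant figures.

I_p ≈ 0.0435 A

V_s = 230 × 2591/258 = 2309.8 V.
I_s = V_s/R = 2309.8/567000 = 0.0040737 A.
P_out = V_s I_s = 2309.8 × 0.0040737 = 9.4095 W.
P_in = P_out/η = 9.4095/0.940 = 10.010 W.
I_p = P_in/V_p = 10.010/230 = 0.0435 A.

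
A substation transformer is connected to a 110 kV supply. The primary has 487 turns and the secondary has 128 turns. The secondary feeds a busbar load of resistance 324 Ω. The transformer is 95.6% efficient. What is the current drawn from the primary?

V_s = 110000 × 128/487 = 28912 V.
I_s = V_s/R = 28912/324 = 89.234 A.
P_out = V_s I_s = 28912 × 89.234 = 2.5799×10^6 W.
P_in = P_out/η = 2.5799×10^6/0.956 = 2.6986×10^6 W.
I_p = P_in/V_p = 2.6986×10^6/110000 = 24.5 A.

I_p ≈ 24.5 A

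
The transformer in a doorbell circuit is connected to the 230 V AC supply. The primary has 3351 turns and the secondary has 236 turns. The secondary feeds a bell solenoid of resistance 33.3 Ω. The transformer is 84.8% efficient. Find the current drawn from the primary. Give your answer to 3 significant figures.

V_s = 230 × 236/3351 = 16.198 V.
I_s = V_s/R = 16.198/33.3 = 0.48643 A.
P_out = V_s I_s = 16.198 × 0.48643 = 7.8793 W.
P_in = P_out/η = 7.8793/0.848 = 9.2916 W.
I_p = P_in/V_p = 9.2916/230 = 0.0404 A.

I_p ≈ 0.0404 A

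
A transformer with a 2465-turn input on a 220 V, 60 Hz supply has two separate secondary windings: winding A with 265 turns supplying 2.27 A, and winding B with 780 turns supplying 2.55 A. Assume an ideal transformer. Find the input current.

V_A = 220 × 265/2465 = 23.651 V; V_B = 220 × 780/2465 = 69.615 V.
P_out = V_A I_A + V_B I_B = 23.651×2.27 + 69.615×2.55 = 53.688 + 177.52 = 231.21 W.
Ideal ⇒ P_in = P_out, so I_in = P_out/V_in = 231.21/220 = 1.05 A.

I_in ≈ 1.05 A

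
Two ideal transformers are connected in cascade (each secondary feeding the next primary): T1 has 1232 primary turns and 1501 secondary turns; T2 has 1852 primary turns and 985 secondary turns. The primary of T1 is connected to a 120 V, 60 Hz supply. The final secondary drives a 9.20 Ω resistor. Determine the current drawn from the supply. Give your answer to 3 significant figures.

I_supply ≈ 5.48 A

Secondary of T1: V = 120.00 × 1501/1232 = 146.20 V.
Secondary of T2: V = 146.20 × 985/1852 = 77.758 V.
I_load = 77.758/9.20 = 8.4520 A, so P_out = 77.758 × 8.4520 = 657.21 W.
All ideal ⇒ P_in = P_out, so I_supply = 657.21/120 = 5.48 A.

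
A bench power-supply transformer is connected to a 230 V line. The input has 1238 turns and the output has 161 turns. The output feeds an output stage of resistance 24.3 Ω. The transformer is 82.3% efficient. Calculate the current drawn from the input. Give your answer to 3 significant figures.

V_out = 230 × 161/1238 = 29.911 V.
I_out = V_out/R = 29.911/24.3 = 1.2309 A.
P_out = V_out I_out = 29.911 × 1.2309 = 36.818 W.
P_in = P_out/η = 36.818/0.823 = 44.736 W.
I_in = P_in/V_in = 44.736/230 = 0.195 A.

I_in ≈ 0.195 A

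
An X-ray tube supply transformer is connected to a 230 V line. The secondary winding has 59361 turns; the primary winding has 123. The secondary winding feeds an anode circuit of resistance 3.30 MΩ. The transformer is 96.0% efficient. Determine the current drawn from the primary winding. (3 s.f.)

I_p ≈ 16.9 A

V_s = 230 × 59361/123 = 111000 V.
I_s = V_s/R = 111000/(3.30×10^6) = 0.033636 A.
P_out = V_s I_s = 111000 × 0.033636 = 3733.7 W.
P_in = P_out/η = 3733.7/0.960 = 3889.2 W.
I_p = P_in/V_p = 3889.2/230 = 16.9 A.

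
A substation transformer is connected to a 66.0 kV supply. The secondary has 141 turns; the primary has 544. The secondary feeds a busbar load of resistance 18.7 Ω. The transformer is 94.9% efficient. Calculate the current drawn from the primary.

I_p ≈ 250 A

V_s = 66000 × 141/544 = 17107 V.
I_s = V_s/R = 17107/18.7 = 914.79 A.
P_out = V_s I_s = 17107 × 914.79 = 1.5649×10^7 W.
P_in = P_out/η = 1.5649×10^7/0.949 = 1.6490×10^7 W.
I_p = P_in/V_p = 1.6490×10^7/66000 = 250 A.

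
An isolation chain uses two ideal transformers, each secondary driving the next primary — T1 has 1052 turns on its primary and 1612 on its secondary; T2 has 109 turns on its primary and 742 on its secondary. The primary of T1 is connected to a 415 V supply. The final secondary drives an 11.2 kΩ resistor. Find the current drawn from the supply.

After T1: V = 415.00 × 1612/1052 = 635.91 V.
After T2: V = 635.91 × 742/109 = 4328.9 V.
I_load = 4328.9/11200 = 0.38651 A, so P_out = 4328.9 × 0.38651 = 1673.1 W.
All ideal ⇒ P_in = P_out, so I_supply = 1673.1/415 = 4.03 A.

I_supply ≈ 4.03 A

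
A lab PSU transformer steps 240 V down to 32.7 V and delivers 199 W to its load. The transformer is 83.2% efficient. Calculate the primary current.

P_in = P_out/η = 199/0.832 = 239.18 W.
I_p = P_in/V_p = 239.18/240 = 0.997 A.

I_p ≈ 0.997 A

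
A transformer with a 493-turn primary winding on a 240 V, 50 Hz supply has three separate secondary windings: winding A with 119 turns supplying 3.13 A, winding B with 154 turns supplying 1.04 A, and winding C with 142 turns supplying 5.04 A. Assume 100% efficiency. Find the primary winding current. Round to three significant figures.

V_A = 240 × 119/493 = 57.931 V; V_B = 240 × 154/493 = 74.970 V; V_C = 240 × 142/493 = 69.128 V.
P_out = V_A I_A + V_B I_B + V_C I_C = 57.931×3.13 + 74.970×1.04 + 69.128×5.04 = 181.32 + 77.968 + 348.40 = 607.70 W.
Ideal ⇒ P_in = P_out, so I_p = P_out/V_p = 607.70/240 = 2.53 A.

I_p ≈ 2.53 A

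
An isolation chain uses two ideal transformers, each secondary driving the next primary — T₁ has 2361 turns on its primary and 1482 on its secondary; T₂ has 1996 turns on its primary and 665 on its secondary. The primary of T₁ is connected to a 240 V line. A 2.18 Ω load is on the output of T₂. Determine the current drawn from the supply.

Secondary of T₁: V = 240.00 × 1482/2361 = 150.65 V.
Secondary of T₂: V = 150.65 × 665/1996 = 50.191 V.
I_load = 50.191/2.18 = 23.023 A, so P_out = 50.191 × 23.023 = 1155.6 W.
All ideal ⇒ P_in = P_out, so I_supply = 1155.6/240 = 4.81 A.

I_supply ≈ 4.81 A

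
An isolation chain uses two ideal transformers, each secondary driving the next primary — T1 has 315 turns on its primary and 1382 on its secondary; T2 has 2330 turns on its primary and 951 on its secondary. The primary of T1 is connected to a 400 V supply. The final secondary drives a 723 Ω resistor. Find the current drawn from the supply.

I_supply ≈ 1.77 A

Secondary of T1: V = 400.00 × 1382/315 = 1754.9 V.
Secondary of T2: V = 1754.9 × 951/2330 = 716.28 V.
I_load = 716.28/723 = 0.99070 A, so P_out = 716.28 × 0.99070 = 709.62 W.
All ideal ⇒ P_in = P_out, so I_supply = 709.62/400 = 1.77 A.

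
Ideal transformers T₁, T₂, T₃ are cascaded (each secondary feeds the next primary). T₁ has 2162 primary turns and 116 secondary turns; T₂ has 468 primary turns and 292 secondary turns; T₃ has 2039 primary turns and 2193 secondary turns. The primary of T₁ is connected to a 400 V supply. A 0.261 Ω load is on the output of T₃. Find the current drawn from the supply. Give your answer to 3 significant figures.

I_supply ≈ 1.99 A

Secondary of T₁: V = 400.00 × 116/2162 = 21.462 V.
Secondary of T₂: V = 21.462 × 292/468 = 13.391 V.
Secondary of T₃: V = 13.391 × 2193/2039 = 14.402 V.
I_load = 14.402/0.261 = 55.180 A, so P_out = 14.402 × 55.180 = 794.70 W.
All ideal ⇒ P_in = P_out, so I_supply = 794.70/400 = 1.99 A.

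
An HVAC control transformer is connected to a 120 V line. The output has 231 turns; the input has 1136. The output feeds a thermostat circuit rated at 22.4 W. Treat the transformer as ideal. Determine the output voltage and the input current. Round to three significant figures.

V_out = V_in × N_out/N_in = 120 × 231/1136 = 24.401 V.
I_out = P/V_out = 22.4/24.401 = 0.91798 A.
I_in = I_out × N_out/N_in = 0.91798 × 231/1136 = 0.187 A.

V_out ≈ 24.4 V, I_in ≈ 0.187 A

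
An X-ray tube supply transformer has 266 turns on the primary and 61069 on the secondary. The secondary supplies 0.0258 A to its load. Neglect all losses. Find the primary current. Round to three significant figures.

I_p ≈ 5.92 A

For an ideal transformer I_p/I_s = N_s/N_p, so I_p = 0.0258 × 61069/266 = 5.92 A.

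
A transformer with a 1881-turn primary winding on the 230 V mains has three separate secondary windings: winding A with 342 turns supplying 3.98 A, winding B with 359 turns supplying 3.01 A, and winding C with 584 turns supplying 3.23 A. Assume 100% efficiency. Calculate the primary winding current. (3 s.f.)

I_p ≈ 2.30 A

V_A = 230 × 342/1881 = 41.818 V; V_B = 230 × 359/1881 = 43.897 V; V_C = 230 × 584/1881 = 71.409 V.
P_out = V_A I_A + V_B I_B + V_C I_C = 41.818×3.98 + 43.897×3.01 + 71.409×3.23 = 166.44 + 132.13 + 230.65 = 529.22 W.
Ideal ⇒ P_in = P_out, so I_p = P_out/V_p = 529.22/230 = 2.30 A.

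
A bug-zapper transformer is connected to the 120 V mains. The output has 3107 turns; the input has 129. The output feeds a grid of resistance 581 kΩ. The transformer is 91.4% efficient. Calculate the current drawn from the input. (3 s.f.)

V_out = 120 × 3107/129 = 2890.2 V.
I_out = V_out/R = 2890.2/581000 = 0.0049746 A.
P_out = V_out I_out = 2890.2 × 0.0049746 = 14.378 W.
P_in = P_out/η = 14.378/0.914 = 15.731 W.
I_in = P_in/V_in = 15.731/120 = 0.131 A.

I_in ≈ 0.131 A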